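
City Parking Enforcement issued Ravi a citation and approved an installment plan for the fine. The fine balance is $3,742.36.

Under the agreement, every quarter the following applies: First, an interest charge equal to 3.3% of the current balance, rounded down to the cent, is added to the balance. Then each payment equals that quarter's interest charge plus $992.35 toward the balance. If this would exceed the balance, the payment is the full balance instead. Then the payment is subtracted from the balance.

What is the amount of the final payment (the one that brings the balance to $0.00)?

Quarter 1: opening $3,742.36; interest $123.49 → $3,865.85; payment $1,115.84; balance $2,750.01
Quarter 2: opening $2,750.01; interest $90.75 → $2,840.76; payment $1,083.10; balance $1,757.66
Quarter 3: opening $1,757.66; interest $58.00 → $1,815.66; payment $1,050.35; balance $765.31
Quarter 4: opening $765.31; interest $25.25 → $790.56; payment $790.56; balance $0.00

$790.56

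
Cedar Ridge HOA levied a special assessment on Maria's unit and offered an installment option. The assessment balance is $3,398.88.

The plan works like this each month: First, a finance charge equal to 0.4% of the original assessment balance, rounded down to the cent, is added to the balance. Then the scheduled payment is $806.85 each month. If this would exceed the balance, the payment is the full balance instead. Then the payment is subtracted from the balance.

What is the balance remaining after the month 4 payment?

$225.84

Month 1: $3,398.88 +$13.59 interest = $3,412.47; pay $806.85 → $2,605.62
Month 2: $2,605.62 +$13.59 interest = $2,619.21; pay $806.85 → $1,812.36
Month 3: $1,812.36 +$13.59 interest = $1,825.95; pay $806.85 → $1,019.10
Month 4: $1,019.10 +$13.59 interest = $1,032.69; pay $806.85 → $225.84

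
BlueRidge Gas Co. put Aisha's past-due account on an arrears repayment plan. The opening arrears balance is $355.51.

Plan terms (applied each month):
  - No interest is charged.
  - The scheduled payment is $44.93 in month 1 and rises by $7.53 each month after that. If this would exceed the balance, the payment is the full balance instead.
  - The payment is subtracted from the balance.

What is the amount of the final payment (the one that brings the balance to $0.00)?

$55.56

Month 1: $355.51 − $44.93 → $310.58
Month 2: $310.58 − $52.46 → $258.12
Month 3: $258.12 − $59.99 → $198.13
Month 4: $198.13 − $67.52 → $130.61
Month 5: $130.61 − $75.05 → $55.56
Month 6: $55.56 − $55.56 → $0.00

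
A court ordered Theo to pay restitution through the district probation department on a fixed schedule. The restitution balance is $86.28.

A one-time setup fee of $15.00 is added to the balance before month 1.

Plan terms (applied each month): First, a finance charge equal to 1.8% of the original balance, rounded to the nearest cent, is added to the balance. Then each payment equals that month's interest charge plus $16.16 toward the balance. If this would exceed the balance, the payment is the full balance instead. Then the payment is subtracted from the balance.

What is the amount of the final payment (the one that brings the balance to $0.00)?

$5.87

Month 1: $101.28 +$1.55 interest = $102.83; pay $17.71 → $85.12
Month 2: $85.12 +$1.55 interest = $86.67; pay $17.71 → $68.96
Month 3: $68.96 +$1.55 interest = $70.51; pay $17.71 → $52.80
Month 4: $52.80 +$1.55 interest = $54.35; pay $17.71 → $36.64
Month 5: $36.64 +$1.55 interest = $38.19; pay $17.71 → $20.48
Month 6: $20.48 +$1.55 interest = $22.03; pay $17.71 → $4.32
Month 7: $4.32 +$1.55 interest = $5.87; pay $5.87 → $0.00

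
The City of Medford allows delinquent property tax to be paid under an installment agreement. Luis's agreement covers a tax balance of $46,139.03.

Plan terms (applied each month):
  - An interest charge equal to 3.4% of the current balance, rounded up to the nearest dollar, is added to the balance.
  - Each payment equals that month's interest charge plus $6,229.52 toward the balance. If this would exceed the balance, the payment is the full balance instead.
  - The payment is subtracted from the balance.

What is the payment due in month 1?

# | Opening | Interest | Payment | End bal
1 | $46,139.03 | $1,569.00 | $7,798.52 | $39,909.51

$7,798.52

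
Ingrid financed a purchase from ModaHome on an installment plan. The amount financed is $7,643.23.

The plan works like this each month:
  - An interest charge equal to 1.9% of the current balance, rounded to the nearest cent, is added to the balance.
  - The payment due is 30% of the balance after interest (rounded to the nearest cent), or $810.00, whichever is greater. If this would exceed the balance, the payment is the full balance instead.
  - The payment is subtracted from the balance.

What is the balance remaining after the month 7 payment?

$0.00

Month 1: $7,643.23 +$145.22 interest = $7,788.45; pay $2,336.54 → $5,451.91
Month 2: $5,451.91 +$103.59 interest = $5,555.50; pay $1,666.65 → $3,888.85
Month 3: $3,888.85 +$73.89 interest = $3,962.74; pay $1,188.82 → $2,773.92
Month 4: $2,773.92 +$52.70 interest = $2,826.62; pay $847.99 → $1,978.63
Month 5: $1,978.63 +$37.59 interest = $2,016.22; pay $810.00 → $1,206.22
Month 6: $1,206.22 +$22.92 interest = $1,229.14; pay $810.00 → $419.14
Month 7: $419.14 +$7.96 interest = $427.10; pay $427.10 → $0.00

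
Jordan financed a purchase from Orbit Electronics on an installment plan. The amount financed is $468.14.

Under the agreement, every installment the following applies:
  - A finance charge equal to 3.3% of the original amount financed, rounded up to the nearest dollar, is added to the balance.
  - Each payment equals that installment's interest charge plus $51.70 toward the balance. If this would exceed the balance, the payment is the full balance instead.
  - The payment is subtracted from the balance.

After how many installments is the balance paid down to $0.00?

10

Installment 1: opening $468.14; interest $16.00 → $484.14; payment $67.70; balance $416.44
Installment 2: opening $416.44; interest $16.00 → $432.44; payment $67.70; balance $364.74
Installment 3: opening $364.74; interest $16.00 → $380.74; payment $67.70; balance $313.04
Installment 4: opening $313.04; interest $16.00 → $329.04; payment $67.70; balance $261.34
Installment 5: opening $261.34; interest $16.00 → $277.34; payment $67.70; balance $209.64
Installment 6: opening $209.64; interest $16.00 → $225.64; payment $67.70; balance $157.94
Installment 7: opening $157.94; interest $16.00 → $173.94; payment $67.70; balance $106.24
Installment 8: opening $106.24; interest $16.00 → $122.24; payment $67.70; balance $54.54
Installment 9: opening $54.54; interest $16.00 → $70.54; payment $67.70; balance $2.84
Installment 10: opening $2.84; interest $16.00 → $18.84; payment $18.84; balance $0.00
Balance reaches $0.00 in installment 10.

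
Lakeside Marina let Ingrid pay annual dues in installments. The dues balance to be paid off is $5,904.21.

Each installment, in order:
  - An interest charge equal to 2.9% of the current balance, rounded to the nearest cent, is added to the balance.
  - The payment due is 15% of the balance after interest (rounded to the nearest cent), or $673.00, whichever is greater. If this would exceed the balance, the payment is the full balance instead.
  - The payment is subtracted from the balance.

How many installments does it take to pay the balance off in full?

10

# | Opening | Interest | Payment | End bal
1 | $5,904.21 | $171.22 | $911.31 | $5,164.12
2 | $5,164.12 | $149.76 | $797.08 | $4,516.80
3 | $4,516.80 | $130.99 | $697.17 | $3,950.62
4 | $3,950.62 | $114.57 | $673.00 | $3,392.19
5 | $3,392.19 | $98.37 | $673.00 | $2,817.56
6 | $2,817.56 | $81.71 | $673.00 | $2,226.27
7 | $2,226.27 | $64.56 | $673.00 | $1,617.83
8 | $1,617.83 | $46.92 | $673.00 | $991.75
9 | $991.75 | $28.76 | $673.00 | $347.51
10 | $347.51 | $10.08 | $357.59 | $0.00
Balance reaches $0.00 in installment 10.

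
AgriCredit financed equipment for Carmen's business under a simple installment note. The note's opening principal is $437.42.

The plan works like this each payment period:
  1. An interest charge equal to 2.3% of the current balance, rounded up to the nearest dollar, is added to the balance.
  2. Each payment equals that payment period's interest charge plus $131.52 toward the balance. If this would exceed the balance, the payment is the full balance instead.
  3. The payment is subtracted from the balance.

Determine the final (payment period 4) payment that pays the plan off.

# | Opening | Interest | Payment | End bal
1 | $437.42 | $11.00 | $142.52 | $305.90
2 | $305.90 | $8.00 | $139.52 | $174.38
3 | $174.38 | $5.00 | $136.52 | $42.86
4 | $42.86 | $1.00 | $43.86 | $0.00

$43.86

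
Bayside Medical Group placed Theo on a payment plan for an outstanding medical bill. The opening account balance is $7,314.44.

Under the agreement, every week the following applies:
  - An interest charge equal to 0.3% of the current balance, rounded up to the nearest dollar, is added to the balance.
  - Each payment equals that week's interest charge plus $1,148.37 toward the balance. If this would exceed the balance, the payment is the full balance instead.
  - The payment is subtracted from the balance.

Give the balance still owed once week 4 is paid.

$2,720.96

Week 1: opening $7,314.44; interest $22.00 → $7,336.44; payment $1,170.37; balance $6,166.07
Week 2: opening $6,166.07; interest $19.00 → $6,185.07; payment $1,167.37; balance $5,017.70
Week 3: opening $5,017.70; interest $16.00 → $5,033.70; payment $1,164.37; balance $3,869.33
Week 4: opening $3,869.33; interest $12.00 → $3,881.33; payment $1,160.37; balance $2,720.96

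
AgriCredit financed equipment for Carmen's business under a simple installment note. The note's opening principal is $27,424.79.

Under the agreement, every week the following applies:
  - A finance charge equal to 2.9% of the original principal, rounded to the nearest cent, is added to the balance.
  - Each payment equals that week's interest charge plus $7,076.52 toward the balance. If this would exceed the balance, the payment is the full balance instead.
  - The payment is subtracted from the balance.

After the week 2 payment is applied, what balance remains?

Week 1: opening $27,424.79; interest $795.32 → $28,220.11; payment $7,871.84; balance $20,348.27
Week 2: opening $20,348.27; interest $795.32 → $21,143.59; payment $7,871.84; balance $13,271.75

$13,271.75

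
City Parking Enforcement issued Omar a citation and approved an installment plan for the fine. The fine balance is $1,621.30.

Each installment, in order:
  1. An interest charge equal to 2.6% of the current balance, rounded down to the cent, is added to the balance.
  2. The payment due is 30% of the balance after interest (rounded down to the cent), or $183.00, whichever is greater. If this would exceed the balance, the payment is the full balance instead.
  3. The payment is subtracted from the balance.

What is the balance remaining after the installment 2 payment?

$836.29

Installment 1: $1,621.30 +$42.15 interest = $1,663.45; pay $499.03 → $1,164.42
Installment 2: $1,164.42 +$30.27 interest = $1,194.69; pay $358.40 → $836.29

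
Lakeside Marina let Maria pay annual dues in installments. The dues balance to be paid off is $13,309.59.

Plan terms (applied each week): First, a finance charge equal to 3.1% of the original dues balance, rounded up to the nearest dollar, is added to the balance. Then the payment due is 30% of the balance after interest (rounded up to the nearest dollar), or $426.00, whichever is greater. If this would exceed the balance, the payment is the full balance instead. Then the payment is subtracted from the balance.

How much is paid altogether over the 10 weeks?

Week 1: opening $13,309.59; interest $413.00 → $13,722.59; payment $4,117.00; balance $9,605.59
Week 2: opening $9,605.59; interest $413.00 → $10,018.59; payment $3,006.00; balance $7,012.59
Week 3: opening $7,012.59; interest $413.00 → $7,425.59; payment $2,228.00; balance $5,197.59
Week 4: opening $5,197.59; interest $413.00 → $5,610.59; payment $1,684.00; balance $3,926.59
Week 5: opening $3,926.59; interest $413.00 → $4,339.59; payment $1,302.00; balance $3,037.59
Week 6: opening $3,037.59; interest $413.00 → $3,450.59; payment $1,036.00; balance $2,414.59
Week 7: opening $2,414.59; interest $413.00 → $2,827.59; payment $849.00; balance $1,978.59
Week 8: opening $1,978.59; interest $413.00 → $2,391.59; payment $718.00; balance $1,673.59
Week 9: opening $1,673.59; interest $413.00 → $2,086.59; payment $626.00; balance $1,460.59
Week 10: opening $1,460.59; interest $413.00 → $1,873.59; payment $563.00; balance $1,310.59
Total paid: $16,129.00

$16,129.00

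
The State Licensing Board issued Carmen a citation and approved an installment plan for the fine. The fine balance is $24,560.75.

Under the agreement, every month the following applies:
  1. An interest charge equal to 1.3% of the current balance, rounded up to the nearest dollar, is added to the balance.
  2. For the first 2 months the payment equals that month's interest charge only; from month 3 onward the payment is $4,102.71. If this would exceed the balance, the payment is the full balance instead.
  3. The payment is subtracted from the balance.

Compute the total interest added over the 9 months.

$1,823.00

# | Opening | Interest | Payment | End bal
1 | $24,560.75 | $320.00 | $320.00 | $24,560.75
2 | $24,560.75 | $320.00 | $320.00 | $24,560.75
3 | $24,560.75 | $320.00 | $4,102.71 | $20,778.04
4 | $20,778.04 | $271.00 | $4,102.71 | $16,946.33
5 | $16,946.33 | $221.00 | $4,102.71 | $13,064.62
6 | $13,064.62 | $170.00 | $4,102.71 | $9,131.91
7 | $9,131.91 | $119.00 | $4,102.71 | $5,148.20
8 | $5,148.20 | $67.00 | $4,102.71 | $1,112.49
9 | $1,112.49 | $15.00 | $1,127.49 | $0.00
Total interest: $320.00 + $320.00 + $320.00 + $271.00 + $221.00 + $170.00 + $119.00 + $67.00 + $15.00 = $1,823.00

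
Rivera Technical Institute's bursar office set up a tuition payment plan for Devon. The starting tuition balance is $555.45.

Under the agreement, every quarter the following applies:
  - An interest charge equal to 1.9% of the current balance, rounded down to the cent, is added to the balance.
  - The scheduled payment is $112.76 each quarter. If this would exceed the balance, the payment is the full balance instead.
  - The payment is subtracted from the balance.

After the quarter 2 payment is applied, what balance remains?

$349.09

Quarter 1: $555.45 +$10.55 interest = $566.00; pay $112.76 → $453.24
Quarter 2: $453.24 +$8.61 interest = $461.85; pay $112.76 → $349.09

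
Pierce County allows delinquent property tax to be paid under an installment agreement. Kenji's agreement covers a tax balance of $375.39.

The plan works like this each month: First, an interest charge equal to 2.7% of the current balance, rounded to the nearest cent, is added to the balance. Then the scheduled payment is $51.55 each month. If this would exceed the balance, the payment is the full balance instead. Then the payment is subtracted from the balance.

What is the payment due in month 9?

$11.33

Month 1: opening $375.39; interest $10.14 → $385.53; payment $51.55; balance $333.98
Month 2: opening $333.98; interest $9.02 → $343.00; payment $51.55; balance $291.45
Month 3: opening $291.45; interest $7.87 → $299.32; payment $51.55; balance $247.77
Month 4: opening $247.77; interest $6.69 → $254.46; payment $51.55; balance $202.91
Month 5: opening $202.91; interest $5.48 → $208.39; payment $51.55; balance $156.84
Month 6: opening $156.84; interest $4.23 → $161.07; payment $51.55; balance $109.52
Month 7: opening $109.52; interest $2.96 → $112.48; payment $51.55; balance $60.93
Month 8: opening $60.93; interest $1.65 → $62.58; payment $51.55; balance $11.03
Month 9: opening $11.03; interest $0.30 → $11.33; payment $11.33; balance $0.00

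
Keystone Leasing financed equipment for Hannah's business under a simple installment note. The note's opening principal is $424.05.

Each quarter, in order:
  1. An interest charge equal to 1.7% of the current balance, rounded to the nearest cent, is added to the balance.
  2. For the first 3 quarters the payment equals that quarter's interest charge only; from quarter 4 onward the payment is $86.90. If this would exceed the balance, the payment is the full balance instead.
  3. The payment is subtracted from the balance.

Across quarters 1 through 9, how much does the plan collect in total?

$468.15

# | Opening | Interest | Payment | End bal
1 | $424.05 | $7.21 | $7.21 | $424.05
2 | $424.05 | $7.21 | $7.21 | $424.05
3 | $424.05 | $7.21 | $7.21 | $424.05
4 | $424.05 | $7.21 | $86.90 | $344.36
5 | $344.36 | $5.85 | $86.90 | $263.31
6 | $263.31 | $4.48 | $86.90 | $180.89
7 | $180.89 | $3.08 | $86.90 | $97.07
8 | $97.07 | $1.65 | $86.90 | $11.82
9 | $11.82 | $0.20 | $12.02 | $0.00
Total paid: $468.15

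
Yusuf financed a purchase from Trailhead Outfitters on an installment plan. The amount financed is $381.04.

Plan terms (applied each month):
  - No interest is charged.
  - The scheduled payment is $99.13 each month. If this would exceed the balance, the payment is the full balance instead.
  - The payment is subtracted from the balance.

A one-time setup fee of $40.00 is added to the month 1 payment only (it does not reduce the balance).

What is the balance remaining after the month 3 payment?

Month 1: opening $381.04; payment $99.13 (+ $40.00 fee); balance $281.91
Month 2: opening $281.91; payment $99.13; balance $182.78
Month 3: opening $182.78; payment $99.13; balance $83.65

$83.65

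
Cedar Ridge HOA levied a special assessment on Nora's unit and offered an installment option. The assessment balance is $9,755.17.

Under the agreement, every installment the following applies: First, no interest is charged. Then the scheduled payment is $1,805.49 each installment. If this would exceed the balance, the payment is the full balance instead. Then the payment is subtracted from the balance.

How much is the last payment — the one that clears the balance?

$727.72

Installment 1: $9,755.17 − $1,805.49 → $7,949.68
Installment 2: $7,949.68 − $1,805.49 → $6,144.19
Installment 3: $6,144.19 − $1,805.49 → $4,338.70
Installment 4: $4,338.70 − $1,805.49 → $2,533.21
Installment 5: $2,533.21 − $1,805.49 → $727.72
Installment 6: $727.72 − $727.72 → $0.00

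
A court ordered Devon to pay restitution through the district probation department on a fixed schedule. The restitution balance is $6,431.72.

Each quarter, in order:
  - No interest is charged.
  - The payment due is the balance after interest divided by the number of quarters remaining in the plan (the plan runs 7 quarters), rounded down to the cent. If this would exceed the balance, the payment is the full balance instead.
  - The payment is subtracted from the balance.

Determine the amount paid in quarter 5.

# | Opening | Payment | End bal
1 | $6,431.72 | $918.81 | $5,512.91
2 | $5,512.91 | $918.81 | $4,594.10
3 | $4,594.10 | $918.82 | $3,675.28
4 | $3,675.28 | $918.82 | $2,756.46
5 | $2,756.46 | $918.82 | $1,837.64

$918.82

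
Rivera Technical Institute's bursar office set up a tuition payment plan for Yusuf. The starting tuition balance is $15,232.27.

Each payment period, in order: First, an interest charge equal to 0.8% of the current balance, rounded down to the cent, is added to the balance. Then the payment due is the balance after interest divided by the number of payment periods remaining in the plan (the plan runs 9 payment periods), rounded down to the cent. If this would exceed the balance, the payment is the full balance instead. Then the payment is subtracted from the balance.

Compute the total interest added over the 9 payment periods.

$622.44

# | Opening | Interest | Payment | End bal
1 | $15,232.27 | $121.85 | $1,706.01 | $13,648.11
2 | $13,648.11 | $109.18 | $1,719.66 | $12,037.63
3 | $12,037.63 | $96.30 | $1,733.41 | $10,400.52
4 | $10,400.52 | $83.20 | $1,747.28 | $8,736.44
5 | $8,736.44 | $69.89 | $1,761.26 | $7,045.07
6 | $7,045.07 | $56.36 | $1,775.35 | $5,326.08
7 | $5,326.08 | $42.60 | $1,789.56 | $3,579.12
8 | $3,579.12 | $28.63 | $1,803.87 | $1,803.88
9 | $1,803.88 | $14.43 | $1,818.31 | $0.00
Total interest: $121.85 + $109.18 + $96.30 + $83.20 + $69.89 + $56.36 + $42.60 + $28.63 + $14.43 = $622.44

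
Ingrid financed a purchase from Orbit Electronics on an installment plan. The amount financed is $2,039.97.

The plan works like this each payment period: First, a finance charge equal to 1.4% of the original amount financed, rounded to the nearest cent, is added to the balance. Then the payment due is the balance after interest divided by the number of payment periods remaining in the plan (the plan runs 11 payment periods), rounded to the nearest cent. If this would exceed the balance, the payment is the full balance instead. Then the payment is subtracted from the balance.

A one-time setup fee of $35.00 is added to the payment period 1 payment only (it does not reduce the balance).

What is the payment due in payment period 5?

Payment period 1: $2,039.97 +$28.56 interest = $2,068.53; pay $188.05 (+ $35.00 fee) → $1,880.48
Payment period 2: $1,880.48 +$28.56 interest = $1,909.04; pay $190.90 → $1,718.14
Payment period 3: $1,718.14 +$28.56 interest = $1,746.70; pay $194.08 → $1,552.62
Payment period 4: $1,552.62 +$28.56 interest = $1,581.18; pay $197.65 → $1,383.53
Payment period 5: $1,383.53 +$28.56 interest = $1,412.09; pay $201.73 → $1,210.36

$201.73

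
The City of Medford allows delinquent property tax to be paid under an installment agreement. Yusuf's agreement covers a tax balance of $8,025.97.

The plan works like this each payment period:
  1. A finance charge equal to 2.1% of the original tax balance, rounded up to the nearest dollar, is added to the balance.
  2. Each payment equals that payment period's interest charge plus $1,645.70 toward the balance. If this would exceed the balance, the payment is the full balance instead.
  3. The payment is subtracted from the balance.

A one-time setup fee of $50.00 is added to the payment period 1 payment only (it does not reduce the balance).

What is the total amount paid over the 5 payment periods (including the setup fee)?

Payment period 1: opening $8,025.97; interest $169.00 → $8,194.97; payment $1,814.70 (+ $50.00 fee); balance $6,380.27
Payment period 2: opening $6,380.27; interest $169.00 → $6,549.27; payment $1,814.70; balance $4,734.57
Payment period 3: opening $4,734.57; interest $169.00 → $4,903.57; payment $1,814.70; balance $3,088.87
Payment period 4: opening $3,088.87; interest $169.00 → $3,257.87; payment $1,814.70; balance $1,443.17
Payment period 5: opening $1,443.17; interest $169.00 → $1,612.17; payment $1,612.17; balance $0.00
Total paid: $8,920.97

$8,920.97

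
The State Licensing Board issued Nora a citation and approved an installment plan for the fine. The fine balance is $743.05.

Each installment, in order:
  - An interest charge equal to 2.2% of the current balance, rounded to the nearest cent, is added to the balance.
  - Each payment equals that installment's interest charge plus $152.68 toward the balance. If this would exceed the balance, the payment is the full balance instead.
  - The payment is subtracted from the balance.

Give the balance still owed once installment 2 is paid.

$437.69

# | Opening | Interest | Payment | End bal
1 | $743.05 | $16.35 | $169.03 | $590.37
2 | $590.37 | $12.99 | $165.67 | $437.69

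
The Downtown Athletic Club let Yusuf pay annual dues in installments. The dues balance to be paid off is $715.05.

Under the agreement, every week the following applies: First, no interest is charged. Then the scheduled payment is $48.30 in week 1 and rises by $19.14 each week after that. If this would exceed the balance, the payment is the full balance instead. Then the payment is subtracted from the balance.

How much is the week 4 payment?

Week 1: opening $715.05; payment $48.30; balance $666.75
Week 2: opening $666.75; payment $67.44; balance $599.31
Week 3: opening $599.31; payment $86.58; balance $512.73
Week 4: opening $512.73; payment $105.72; balance $407.01

$105.72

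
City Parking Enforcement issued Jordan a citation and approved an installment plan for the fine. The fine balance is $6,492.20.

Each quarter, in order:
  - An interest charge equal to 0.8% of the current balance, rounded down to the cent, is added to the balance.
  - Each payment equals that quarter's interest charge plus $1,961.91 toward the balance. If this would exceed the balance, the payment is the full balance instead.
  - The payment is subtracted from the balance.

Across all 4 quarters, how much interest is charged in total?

Quarter 1: $6,492.20 +$51.93 interest = $6,544.13; pay $2,013.84 → $4,530.29
Quarter 2: $4,530.29 +$36.24 interest = $4,566.53; pay $1,998.15 → $2,568.38
Quarter 3: $2,568.38 +$20.54 interest = $2,588.92; pay $1,982.45 → $606.47
Quarter 4: $606.47 +$4.85 interest = $611.32; pay $611.32 → $0.00
Total interest: $51.93 + $36.24 + $20.54 + $4.85 = $113.56

$113.56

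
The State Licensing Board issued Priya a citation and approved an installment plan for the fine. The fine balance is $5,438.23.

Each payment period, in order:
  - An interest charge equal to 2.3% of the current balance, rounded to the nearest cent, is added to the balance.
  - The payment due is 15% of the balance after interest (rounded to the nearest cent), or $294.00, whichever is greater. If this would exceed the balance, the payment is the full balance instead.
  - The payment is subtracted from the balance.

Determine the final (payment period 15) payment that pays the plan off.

$172.63

Payment period 1: opening $5,438.23; interest $125.08 → $5,563.31; payment $834.50; balance $4,728.81
Payment period 2: opening $4,728.81; interest $108.76 → $4,837.57; payment $725.64; balance $4,111.93
Payment period 3: opening $4,111.93; interest $94.57 → $4,206.50; payment $630.98; balance $3,575.52
Payment period 4: opening $3,575.52; interest $82.24 → $3,657.76; payment $548.66; balance $3,109.10
Payment period 5: opening $3,109.10; interest $71.51 → $3,180.61; payment $477.09; balance $2,703.52
Payment period 6: opening $2,703.52; interest $62.18 → $2,765.70; payment $414.86; balance $2,350.84
Payment period 7: opening $2,350.84; interest $54.07 → $2,404.91; payment $360.74; balance $2,044.17
Payment period 8: opening $2,044.17; interest $47.02 → $2,091.19; payment $313.68; balance $1,777.51
Payment period 9: opening $1,777.51; interest $40.88 → $1,818.39; payment $294.00; balance $1,524.39
Payment period 10: opening $1,524.39; interest $35.06 → $1,559.45; payment $294.00; balance $1,265.45
Payment period 11: opening $1,265.45; interest $29.11 → $1,294.56; payment $294.00; balance $1,000.56
Payment period 12: opening $1,000.56; interest $23.01 → $1,023.57; payment $294.00; balance $729.57
Payment period 13: opening $729.57; interest $16.78 → $746.35; payment $294.00; balance $452.35
Payment period 14: opening $452.35; interest $10.40 → $462.75; payment $294.00; balance $168.75
Payment period 15: opening $168.75; interest $3.88 → $172.63; payment $172.63; balance $0.00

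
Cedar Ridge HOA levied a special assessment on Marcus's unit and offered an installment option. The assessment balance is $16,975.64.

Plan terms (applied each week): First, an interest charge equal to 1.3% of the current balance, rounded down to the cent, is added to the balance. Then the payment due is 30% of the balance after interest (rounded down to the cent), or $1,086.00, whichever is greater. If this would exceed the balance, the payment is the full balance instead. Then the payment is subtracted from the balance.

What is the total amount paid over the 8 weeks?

$17,675.93

# | Opening | Interest | Payment | End bal
1 | $16,975.64 | $220.68 | $5,158.89 | $12,037.43
2 | $12,037.43 | $156.48 | $3,658.17 | $8,535.74
3 | $8,535.74 | $110.96 | $2,594.01 | $6,052.69
4 | $6,052.69 | $78.68 | $1,839.41 | $4,291.96
5 | $4,291.96 | $55.79 | $1,304.32 | $3,043.43
6 | $3,043.43 | $39.56 | $1,086.00 | $1,996.99
7 | $1,996.99 | $25.96 | $1,086.00 | $936.95
8 | $936.95 | $12.18 | $949.13 | $0.00
Total paid: $17,675.93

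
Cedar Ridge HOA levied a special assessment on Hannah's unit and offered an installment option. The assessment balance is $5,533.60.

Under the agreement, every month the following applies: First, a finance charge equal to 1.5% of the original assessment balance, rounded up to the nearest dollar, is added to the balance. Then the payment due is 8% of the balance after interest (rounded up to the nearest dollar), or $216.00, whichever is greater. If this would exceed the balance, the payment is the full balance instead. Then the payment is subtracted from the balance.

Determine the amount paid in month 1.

$450.00

Month 1: opening $5,533.60; interest $84.00 → $5,617.60; payment $450.00; balance $5,167.60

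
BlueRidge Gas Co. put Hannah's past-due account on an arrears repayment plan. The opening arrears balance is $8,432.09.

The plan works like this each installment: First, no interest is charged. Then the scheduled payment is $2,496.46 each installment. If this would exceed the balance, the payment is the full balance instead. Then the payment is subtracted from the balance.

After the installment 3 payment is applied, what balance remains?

$942.71

Installment 1: $8,432.09 − $2,496.46 → $5,935.63
Installment 2: $5,935.63 − $2,496.46 → $3,439.17
Installment 3: $3,439.17 − $2,496.46 → $942.71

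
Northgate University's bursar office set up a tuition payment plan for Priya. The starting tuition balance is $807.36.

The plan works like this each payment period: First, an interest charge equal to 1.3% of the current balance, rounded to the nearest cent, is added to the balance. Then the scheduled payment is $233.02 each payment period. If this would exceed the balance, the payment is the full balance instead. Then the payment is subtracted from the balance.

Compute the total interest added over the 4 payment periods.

$24.47

Payment period 1: opening $807.36; interest $10.50 → $817.86; payment $233.02; balance $584.84
Payment period 2: opening $584.84; interest $7.60 → $592.44; payment $233.02; balance $359.42
Payment period 3: opening $359.42; interest $4.67 → $364.09; payment $233.02; balance $131.07
Payment period 4: opening $131.07; interest $1.70 → $132.77; payment $132.77; balance $0.00
Total interest: $10.50 + $7.60 + $4.67 + $1.70 = $24.47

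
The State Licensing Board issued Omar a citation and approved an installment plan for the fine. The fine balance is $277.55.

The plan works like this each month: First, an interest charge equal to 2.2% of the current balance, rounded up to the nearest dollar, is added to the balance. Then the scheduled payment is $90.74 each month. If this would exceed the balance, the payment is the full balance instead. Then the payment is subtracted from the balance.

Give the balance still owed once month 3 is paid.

# | Opening | Interest | Payment | End bal
1 | $277.55 | $7.00 | $90.74 | $193.81
2 | $193.81 | $5.00 | $90.74 | $108.07
3 | $108.07 | $3.00 | $90.74 | $20.33

$20.33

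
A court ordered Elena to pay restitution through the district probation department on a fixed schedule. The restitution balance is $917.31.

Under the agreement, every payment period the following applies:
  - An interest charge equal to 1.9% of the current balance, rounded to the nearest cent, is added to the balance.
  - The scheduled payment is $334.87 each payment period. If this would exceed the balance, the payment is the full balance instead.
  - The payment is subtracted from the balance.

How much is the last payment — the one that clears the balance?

Payment period 1: $917.31 +$17.43 interest = $934.74; pay $334.87 → $599.87
Payment period 2: $599.87 +$11.40 interest = $611.27; pay $334.87 → $276.40
Payment period 3: $276.40 +$5.25 interest = $281.65; pay $281.65 → $0.00

$281.65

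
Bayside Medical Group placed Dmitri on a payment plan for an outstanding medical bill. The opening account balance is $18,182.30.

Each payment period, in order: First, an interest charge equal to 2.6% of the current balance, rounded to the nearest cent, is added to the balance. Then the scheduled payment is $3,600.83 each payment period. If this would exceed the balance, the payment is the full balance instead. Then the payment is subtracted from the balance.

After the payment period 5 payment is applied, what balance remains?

$1,707.12

# | Opening | Interest | Payment | End bal
1 | $18,182.30 | $472.74 | $3,600.83 | $15,054.21
2 | $15,054.21 | $391.41 | $3,600.83 | $11,844.79
3 | $11,844.79 | $307.96 | $3,600.83 | $8,551.92
4 | $8,551.92 | $222.35 | $3,600.83 | $5,173.44
5 | $5,173.44 | $134.51 | $3,600.83 | $1,707.12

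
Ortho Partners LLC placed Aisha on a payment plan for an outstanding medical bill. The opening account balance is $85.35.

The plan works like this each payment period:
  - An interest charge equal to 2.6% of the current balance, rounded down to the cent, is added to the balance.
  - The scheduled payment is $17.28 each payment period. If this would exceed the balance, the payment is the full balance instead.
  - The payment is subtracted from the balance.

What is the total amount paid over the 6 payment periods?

$92.54

Payment period 1: $85.35 +$2.21 interest = $87.56; pay $17.28 → $70.28
Payment period 2: $70.28 +$1.82 interest = $72.10; pay $17.28 → $54.82
Payment period 3: $54.82 +$1.42 interest = $56.24; pay $17.28 → $38.96
Payment period 4: $38.96 +$1.01 interest = $39.97; pay $17.28 → $22.69
Payment period 5: $22.69 +$0.58 interest = $23.27; pay $17.28 → $5.99
Payment period 6: $5.99 +$0.15 interest = $6.14; pay $6.14 → $0.00
Total paid: $92.54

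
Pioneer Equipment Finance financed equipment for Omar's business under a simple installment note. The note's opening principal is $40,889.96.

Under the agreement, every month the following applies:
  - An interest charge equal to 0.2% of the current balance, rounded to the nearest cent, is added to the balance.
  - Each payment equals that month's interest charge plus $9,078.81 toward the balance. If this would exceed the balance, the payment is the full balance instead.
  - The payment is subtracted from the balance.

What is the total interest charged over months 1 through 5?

$227.32

Month 1: opening $40,889.96; interest $81.78 → $40,971.74; payment $9,160.59; balance $31,811.15
Month 2: opening $31,811.15; interest $63.62 → $31,874.77; payment $9,142.43; balance $22,732.34
Month 3: opening $22,732.34; interest $45.46 → $22,777.80; payment $9,124.27; balance $13,653.53
Month 4: opening $13,653.53; interest $27.31 → $13,680.84; payment $9,106.12; balance $4,574.72
Month 5: opening $4,574.72; interest $9.15 → $4,583.87; payment $4,583.87; balance $0.00
Total interest: $81.78 + $63.62 + $45.46 + $27.31 + $9.15 = $227.32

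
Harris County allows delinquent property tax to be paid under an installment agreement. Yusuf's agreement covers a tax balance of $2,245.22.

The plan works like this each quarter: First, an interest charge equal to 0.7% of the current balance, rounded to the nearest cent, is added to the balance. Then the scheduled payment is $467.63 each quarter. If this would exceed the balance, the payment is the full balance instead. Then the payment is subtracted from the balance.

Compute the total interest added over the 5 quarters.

$46.73

Quarter 1: opening $2,245.22; interest $15.72 → $2,260.94; payment $467.63; balance $1,793.31
Quarter 2: opening $1,793.31; interest $12.55 → $1,805.86; payment $467.63; balance $1,338.23
Quarter 3: opening $1,338.23; interest $9.37 → $1,347.60; payment $467.63; balance $879.97
Quarter 4: opening $879.97; interest $6.16 → $886.13; payment $467.63; balance $418.50
Quarter 5: opening $418.50; interest $2.93 → $421.43; payment $421.43; balance $0.00
Total interest: $15.72 + $12.55 + $9.37 + $6.16 + $2.93 = $46.73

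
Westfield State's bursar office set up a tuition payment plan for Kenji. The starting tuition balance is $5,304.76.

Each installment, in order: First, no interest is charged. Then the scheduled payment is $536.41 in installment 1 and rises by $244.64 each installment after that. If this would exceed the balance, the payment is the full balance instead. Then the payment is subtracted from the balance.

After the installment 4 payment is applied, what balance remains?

$1,691.28

Installment 1: $5,304.76 − $536.41 → $4,768.35
Installment 2: $4,768.35 − $781.05 → $3,987.30
Installment 3: $3,987.30 − $1,025.69 → $2,961.61
Installment 4: $2,961.61 − $1,270.33 → $1,691.28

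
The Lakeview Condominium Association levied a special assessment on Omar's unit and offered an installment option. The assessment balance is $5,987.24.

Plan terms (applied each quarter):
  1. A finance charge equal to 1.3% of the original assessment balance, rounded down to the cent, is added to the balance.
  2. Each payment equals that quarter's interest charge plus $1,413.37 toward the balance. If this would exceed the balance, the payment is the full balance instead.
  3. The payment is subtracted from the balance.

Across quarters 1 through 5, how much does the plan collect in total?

$6,376.39

# | Opening | Interest | Payment | End bal
1 | $5,987.24 | $77.83 | $1,491.20 | $4,573.87
2 | $4,573.87 | $77.83 | $1,491.20 | $3,160.50
3 | $3,160.50 | $77.83 | $1,491.20 | $1,747.13
4 | $1,747.13 | $77.83 | $1,491.20 | $333.76
5 | $333.76 | $77.83 | $411.59 | $0.00
Total paid: $6,376.39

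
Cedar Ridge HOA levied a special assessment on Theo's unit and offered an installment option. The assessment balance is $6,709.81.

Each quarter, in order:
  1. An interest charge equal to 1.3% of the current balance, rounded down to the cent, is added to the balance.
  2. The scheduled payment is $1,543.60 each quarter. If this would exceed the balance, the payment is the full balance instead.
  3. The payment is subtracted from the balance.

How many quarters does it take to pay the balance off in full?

5

Quarter 1: opening $6,709.81; interest $87.22 → $6,797.03; payment $1,543.60; balance $5,253.43
Quarter 2: opening $5,253.43; interest $68.29 → $5,321.72; payment $1,543.60; balance $3,778.12
Quarter 3: opening $3,778.12; interest $49.11 → $3,827.23; payment $1,543.60; balance $2,283.63
Quarter 4: opening $2,283.63; interest $29.68 → $2,313.31; payment $1,543.60; balance $769.71
Quarter 5: opening $769.71; interest $10.00 → $779.71; payment $779.71; balance $0.00
Balance reaches $0.00 in quarter 5.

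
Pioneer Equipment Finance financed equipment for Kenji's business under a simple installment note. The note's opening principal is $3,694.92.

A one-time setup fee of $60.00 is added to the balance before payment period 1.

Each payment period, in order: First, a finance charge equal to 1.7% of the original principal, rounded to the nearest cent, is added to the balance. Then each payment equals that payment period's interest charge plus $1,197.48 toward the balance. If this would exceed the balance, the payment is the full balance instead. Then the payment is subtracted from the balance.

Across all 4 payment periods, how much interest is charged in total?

Payment period 1: opening $3,754.92; interest $62.81 → $3,817.73; payment $1,260.29; balance $2,557.44
Payment period 2: opening $2,557.44; interest $62.81 → $2,620.25; payment $1,260.29; balance $1,359.96
Payment period 3: opening $1,359.96; interest $62.81 → $1,422.77; payment $1,260.29; balance $162.48
Payment period 4: opening $162.48; interest $62.81 → $225.29; payment $225.29; balance $0.00
Total interest: $62.81 + $62.81 + $62.81 + $62.81 = $251.24

$251.24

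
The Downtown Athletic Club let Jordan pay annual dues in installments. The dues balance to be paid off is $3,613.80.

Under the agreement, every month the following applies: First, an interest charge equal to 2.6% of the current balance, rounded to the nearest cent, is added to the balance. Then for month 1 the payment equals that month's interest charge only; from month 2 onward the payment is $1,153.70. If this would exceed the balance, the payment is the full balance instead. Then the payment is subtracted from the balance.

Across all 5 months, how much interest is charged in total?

Month 1: opening $3,613.80; interest $93.96 → $3,707.76; payment $93.96; balance $3,613.80
Month 2: opening $3,613.80; interest $93.96 → $3,707.76; payment $1,153.70; balance $2,554.06
Month 3: opening $2,554.06; interest $66.41 → $2,620.47; payment $1,153.70; balance $1,466.77
Month 4: opening $1,466.77; interest $38.14 → $1,504.91; payment $1,153.70; balance $351.21
Month 5: opening $351.21; interest $9.13 → $360.34; payment $360.34; balance $0.00
Total interest: $93.96 + $93.96 + $66.41 + $38.14 + $9.13 = $301.60

$301.60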